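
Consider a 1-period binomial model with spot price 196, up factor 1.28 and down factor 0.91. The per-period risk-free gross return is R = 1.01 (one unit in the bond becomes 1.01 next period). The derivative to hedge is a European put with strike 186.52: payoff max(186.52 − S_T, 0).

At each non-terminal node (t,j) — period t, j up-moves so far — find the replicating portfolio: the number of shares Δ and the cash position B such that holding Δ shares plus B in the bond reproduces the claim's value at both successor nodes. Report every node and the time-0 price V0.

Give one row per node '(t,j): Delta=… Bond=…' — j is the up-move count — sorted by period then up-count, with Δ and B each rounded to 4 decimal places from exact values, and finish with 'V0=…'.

(0,0): Delta=-0.1125 Bond=27.9497
V0=5.8956

No-arbitrage ⇒ martingale measure with p* = (R−d)/(u−d) = 0.2703.
Terminal payoffs: V(1,0)=8.1600, V(1,1)=0.0000
Node (0,0) S=196.0000: V=(p*·0.0000+(1−p*)·8.1600)/1.01=5.8956; Δ=(0.0000−8.1600)/(250.8800−178.3600)=-0.1125; B=V−Δ·S=27.9497
Self-financing check: at every node Δ·S+B equals the discounted successor values.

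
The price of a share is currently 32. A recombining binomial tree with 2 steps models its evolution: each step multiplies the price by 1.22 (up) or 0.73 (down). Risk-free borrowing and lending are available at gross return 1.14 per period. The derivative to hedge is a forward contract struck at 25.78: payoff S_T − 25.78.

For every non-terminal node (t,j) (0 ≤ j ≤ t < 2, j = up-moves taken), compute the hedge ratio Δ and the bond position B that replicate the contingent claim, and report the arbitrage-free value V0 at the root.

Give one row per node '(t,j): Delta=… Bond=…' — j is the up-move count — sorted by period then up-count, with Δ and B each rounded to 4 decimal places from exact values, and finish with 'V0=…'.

The replicating-portfolio and risk-neutral prices coincide; use p* = (1.14−0.73)/(1.22−0.73) = 0.8367 for the latter.
Payoff layer (t=2): V(2,0)=-8.7272, V(2,1)=2.7192, V(2,2)=21.8488
(1,0): S=23.3600. Δ = (V_up−V_dn)/(S_up−S_dn) = (2.7192−-8.7272)/(28.4992−17.0528) = 1.0000. V = [p*·2.7192 + (1−p*)·-8.7272]/1.14 = 0.7460. B = V − Δ·S = -22.6140.
(1,1): S=39.0400. Δ = (V_up−V_dn)/(S_up−S_dn) = (21.8488−2.7192)/(47.6288−28.4992) = 1.0000. V = [p*·21.8488 + (1−p*)·2.7192]/1.14 = 16.4260. B = V − Δ·S = -22.6140.
(0,0): S=32.0000. Δ = (V_up−V_dn)/(S_up−S_dn) = (16.4260−0.7460)/(39.0400−23.3600) = 1.0000. V = [p*·16.4260 + (1−p*)·0.7460]/1.14 = 12.1631. B = V − Δ·S = -19.8369.
Check: Δ(0,0)·S0 + B(0,0) = 12.1631 = V0.

(0,0): Delta=1.0000 Bond=-19.8369
(1,0): Delta=1.0000 Bond=-22.6140
(1,1): Delta=1.0000 Bond=-22.6140
V0=12.1631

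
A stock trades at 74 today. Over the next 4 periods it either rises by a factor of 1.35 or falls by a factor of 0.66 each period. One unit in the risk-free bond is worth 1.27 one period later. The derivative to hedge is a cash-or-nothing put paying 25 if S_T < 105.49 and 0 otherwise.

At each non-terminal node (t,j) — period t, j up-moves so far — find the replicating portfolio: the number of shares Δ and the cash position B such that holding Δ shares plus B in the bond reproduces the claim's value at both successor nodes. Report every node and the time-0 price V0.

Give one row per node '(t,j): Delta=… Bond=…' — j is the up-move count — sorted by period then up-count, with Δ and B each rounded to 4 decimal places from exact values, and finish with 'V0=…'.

(0,0): Delta=-0.0650 Bond=5.4689
(1,0): Delta=-0.3595 Bond=21.3287
(1,1): Delta=-0.0461 Bond=5.0592
(2,0): Delta=0.0000 Bond=15.5000
(2,1): Delta=-0.3825 Bond=28.6072
(2,2): Delta=-0.0245 Bond=3.5161
(3,0): Delta=0.0000 Bond=19.6850
(3,1): Delta=0.0000 Bond=19.6850
(3,2): Delta=-0.4070 Bond=38.5142
(3,3): Delta=0.0000 Bond=0.0000
V0=0.6605

Risk-neutral probability p* = (R−d)/(u−d) = (1.27−0.66)/(1.35−0.66) = 0.8841.
Terminal values V(4,·): V(4,0)=25.0000, V(4,1)=25.0000, V(4,2)=25.0000, V(4,3)=0.0000, V(4,4)=0.0000
(3,0): S=21.2747. Δ = (V_up−V_dn)/(S_up−S_dn) = (25.0000−25.0000)/(28.7209−14.0413) = 0.0000. V = [p*·25.0000 + (1−p*)·25.0000]/1.27 = 19.6850. B = V − Δ·S = 19.6850.
(3,1): S=43.5164. Δ = (V_up−V_dn)/(S_up−S_dn) = (25.0000−25.0000)/(58.7472−28.7209) = 0.0000. V = [p*·25.0000 + (1−p*)·25.0000]/1.27 = 19.6850. B = V − Δ·S = 19.6850.
(3,2): S=89.0109. Δ = (V_up−V_dn)/(S_up−S_dn) = (0.0000−25.0000)/(120.1647−58.7472) = -0.4070. V = [p*·0.0000 + (1−p*)·25.0000]/1.27 = 2.2823. B = V − Δ·S = 38.5142.
(3,3): S=182.0678. Δ = (V_up−V_dn)/(S_up−S_dn) = (0.0000−0.0000)/(245.7915−120.1647) = 0.0000. V = [p*·0.0000 + (1−p*)·0.0000]/1.27 = 0.0000. B = V − Δ·S = 0.0000.
(2,0): S=32.2344. Δ = (V_up−V_dn)/(S_up−S_dn) = (19.6850−19.6850)/(43.5164−21.2747) = 0.0000. V = [p*·19.6850 + (1−p*)·19.6850]/1.27 = 15.5000. B = V − Δ·S = 15.5000.
(2,1): S=65.9340. Δ = (V_up−V_dn)/(S_up−S_dn) = (2.2823−19.6850)/(89.0109−43.5164) = -0.3825. V = [p*·2.2823 + (1−p*)·19.6850]/1.27 = 3.3859. B = V − Δ·S = 28.6072.
(2,2): S=134.8650. Δ = (V_up−V_dn)/(S_up−S_dn) = (0.0000−2.2823)/(182.0678−89.0109) = -0.0245. V = [p*·0.0000 + (1−p*)·2.2823]/1.27 = 0.2084. B = V − Δ·S = 3.5161.
(1,0): S=48.8400. Δ = (V_up−V_dn)/(S_up−S_dn) = (3.3859−15.5000)/(65.9340−32.2344) = -0.3595. V = [p*·3.3859 + (1−p*)·15.5000]/1.27 = 3.7720. B = V − Δ·S = 21.3287.
(1,1): S=99.9000. Δ = (V_up−V_dn)/(S_up−S_dn) = (0.2084−3.3859)/(134.8650−65.9340) = -0.0461. V = [p*·0.2084 + (1−p*)·3.3859]/1.27 = 0.4541. B = V − Δ·S = 5.0592.
(0,0): S=74.0000. Δ = (V_up−V_dn)/(S_up−S_dn) = (0.4541−3.7720)/(99.9000−48.8400) = -0.0650. V = [p*·0.4541 + (1−p*)·3.7720]/1.27 = 0.6605. B = V − Δ·S = 5.4689.
Self-financing check: at every node Δ·S+B equals the discounted successor values.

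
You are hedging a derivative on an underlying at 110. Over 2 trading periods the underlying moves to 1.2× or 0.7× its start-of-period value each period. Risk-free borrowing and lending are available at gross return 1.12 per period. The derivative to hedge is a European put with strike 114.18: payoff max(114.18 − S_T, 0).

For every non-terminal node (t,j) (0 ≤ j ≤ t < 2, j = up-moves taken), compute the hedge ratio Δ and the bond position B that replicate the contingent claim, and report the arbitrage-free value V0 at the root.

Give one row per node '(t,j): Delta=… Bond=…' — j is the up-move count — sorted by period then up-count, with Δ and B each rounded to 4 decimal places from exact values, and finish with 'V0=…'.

Since d<R<u, set p* = (R−d)/(u−d) = 0.8400; price each node as the discounted p*-expectation of its children.
Terminal payoffs: V(2,0)=60.2800, V(2,1)=21.7800, V(2,2)=0.0000
(1,0): S=77.0000. Δ = (V_up−V_dn)/(S_up−S_dn) = (21.7800−60.2800)/(92.4000−53.9000) = -1.0000. V = [p*·21.7800 + (1−p*)·60.2800]/1.12 = 24.9464. B = V − Δ·S = 101.9464.
(1,1): S=132.0000. Δ = (V_up−V_dn)/(S_up−S_dn) = (0.0000−21.7800)/(158.4000−92.4000) = -0.3300. V = [p*·0.0000 + (1−p*)·21.7800]/1.12 = 3.1114. B = V − Δ·S = 46.6714.
(0,0): S=110.0000. Δ = (V_up−V_dn)/(S_up−S_dn) = (3.1114−24.9464)/(132.0000−77.0000) = -0.3970. V = [p*·3.1114 + (1−p*)·24.9464]/1.12 = 5.8973. B = V − Δ·S = 49.5673.
Self-financing check: at every node Δ·S+B equals the discounted successor values.

(0,0): Delta=-0.3970 Bond=49.5673
(1,0): Delta=-1.0000 Bond=101.9464
(1,1): Delta=-0.3300 Bond=46.6714
V0=5.8973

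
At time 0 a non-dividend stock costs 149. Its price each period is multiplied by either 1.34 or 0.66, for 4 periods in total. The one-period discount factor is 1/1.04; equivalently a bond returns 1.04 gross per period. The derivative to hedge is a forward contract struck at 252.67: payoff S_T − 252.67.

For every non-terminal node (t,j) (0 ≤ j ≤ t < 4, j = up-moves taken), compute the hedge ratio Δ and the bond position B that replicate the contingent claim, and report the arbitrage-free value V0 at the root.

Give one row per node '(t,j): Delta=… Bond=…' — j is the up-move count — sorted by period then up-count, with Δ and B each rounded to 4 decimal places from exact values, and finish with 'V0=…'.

Under the risk-neutral measure, an up-move has probability p* = (R−d)/(u−d) = 0.5588 and values discount at R = 1.04.
Terminal values V(4,·): V(4,0)=-224.3976, V(4,1)=-195.2685, V(4,2)=-136.1277, V(4,3)=-16.0537, V(4,4)=227.7327
(3,0): S=42.8369. Δ = (V_up−V_dn)/(S_up−S_dn) = (-195.2685−-224.3976)/(57.4015−28.2724) = 1.0000. V = [p*·-195.2685 + (1−p*)·-224.3976]/1.04 = -200.1150. B = V − Δ·S = -242.9519.
(3,1): S=86.9719. Δ = (V_up−V_dn)/(S_up−S_dn) = (-136.1277−-195.2685)/(116.5423−57.4015) = 1.0000. V = [p*·-136.1277 + (1−p*)·-195.2685]/1.04 = -155.9800. B = V − Δ·S = -242.9519.
(3,2): S=176.5793. Δ = (V_up−V_dn)/(S_up−S_dn) = (-16.0537−-136.1277)/(236.6163−116.5423) = 1.0000. V = [p*·-16.0537 + (1−p*)·-136.1277]/1.04 = -66.3726. B = V − Δ·S = -242.9519.
(3,3): S=358.5095. Δ = (V_up−V_dn)/(S_up−S_dn) = (227.7327−-16.0537)/(480.4027−236.6163) = 1.0000. V = [p*·227.7327 + (1−p*)·-16.0537]/1.04 = 115.5576. B = V − Δ·S = -242.9519.
(2,0): S=64.9044. Δ = (V_up−V_dn)/(S_up−S_dn) = (-155.9800−-200.1150)/(86.9719−42.8369) = 1.0000. V = [p*·-155.9800 + (1−p*)·-200.1150]/1.04 = -168.7032. B = V − Δ·S = -233.6076.
(2,1): S=131.7756. Δ = (V_up−V_dn)/(S_up−S_dn) = (-66.3726−-155.9800)/(176.5793−86.9719) = 1.0000. V = [p*·-66.3726 + (1−p*)·-155.9800]/1.04 = -101.8320. B = V − Δ·S = -233.6076.
(2,2): S=267.5444. Δ = (V_up−V_dn)/(S_up−S_dn) = (115.5576−-66.3726)/(358.5095−176.5793) = 1.0000. V = [p*·115.5576 + (1−p*)·-66.3726]/1.04 = 33.9368. B = V − Δ·S = -233.6076.
(1,0): S=98.3400. Δ = (V_up−V_dn)/(S_up−S_dn) = (-101.8320−-168.7032)/(131.7756−64.9044) = 1.0000. V = [p*·-101.8320 + (1−p*)·-168.7032]/1.04 = -126.2827. B = V − Δ·S = -224.6227.
(1,1): S=199.6600. Δ = (V_up−V_dn)/(S_up−S_dn) = (33.9368−-101.8320)/(267.5444−131.7756) = 1.0000. V = [p*·33.9368 + (1−p*)·-101.8320]/1.04 = -24.9627. B = V − Δ·S = -224.6227.
(0,0): S=149.0000. Δ = (V_up−V_dn)/(S_up−S_dn) = (-24.9627−-126.2827)/(199.6600−98.3400) = 1.0000. V = [p*·-24.9627 + (1−p*)·-126.2827]/1.04 = -66.9834. B = V − Δ·S = -215.9834.
The time-0 hedge costs -66.9834, which is the no-arbitrage price.

(0,0): Delta=1.0000 Bond=-215.9834
(1,0): Delta=1.0000 Bond=-224.6227
(1,1): Delta=1.0000 Bond=-224.6227
(2,0): Delta=1.0000 Bond=-233.6076
(2,1): Delta=1.0000 Bond=-233.6076
(2,2): Delta=1.0000 Bond=-233.6076
(3,0): Delta=1.0000 Bond=-242.9519
(3,1): Delta=1.0000 Bond=-242.9519
(3,2): Delta=1.0000 Bond=-242.9519
(3,3): Delta=1.0000 Bond=-242.9519
V0=-66.9834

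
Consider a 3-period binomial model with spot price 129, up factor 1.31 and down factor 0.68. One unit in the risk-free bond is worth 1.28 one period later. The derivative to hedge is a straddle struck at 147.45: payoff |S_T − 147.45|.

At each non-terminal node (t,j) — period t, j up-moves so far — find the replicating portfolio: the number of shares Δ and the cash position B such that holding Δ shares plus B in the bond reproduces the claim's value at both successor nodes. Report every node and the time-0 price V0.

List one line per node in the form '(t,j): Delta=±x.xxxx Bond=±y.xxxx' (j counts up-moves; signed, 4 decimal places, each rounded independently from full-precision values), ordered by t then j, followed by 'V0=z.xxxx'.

Under the risk-neutral measure, an up-move has probability p* = (R−d)/(u−d) = 0.9524 and values discount at R = 1.28.
Terminal values V(3,·): V(3,0)=106.8883, V(3,1)=69.3090, V(3,2)=3.0863, V(3,3)=142.5537
  t=2,j=0: stock 59.6496 → up 78.1410 (V=69.3090), down 40.5617 (V=106.8883). Price 55.5457; hedge Δ=-1.0000, bond B=115.1953.
  t=2,j=1: stock 114.9132 → up 150.5363 (V=3.0863), down 78.1410 (V=69.3090). Price 4.8748; hedge Δ=-0.9147, bond B=109.9903.
  t=2,j=2: stock 221.3769 → up 290.0037 (V=142.5537), down 150.5363 (V=3.0863). Price 106.1816; hedge Δ=1.0000, bond B=-115.1953.
  t=1,j=0: stock 87.7200 → up 114.9132 (V=4.8748), down 59.6496 (V=55.5457). Price 5.6935; hedge Δ=-0.9169, bond B=86.1235.
  t=1,j=1: stock 168.9900 → up 221.3769 (V=106.1816), down 114.9132 (V=4.8748). Price 79.1855; hedge Δ=0.9516, bond B=-81.6189.
  t=0,j=0: stock 129.0000 → up 168.9900 (V=79.1855), down 87.7200 (V=5.6935). Price 59.1296; hedge Δ=0.9043, bond B=-57.5243.
Root portfolio cost Δ·129+B reproduces V0=59.1296.

(0,0): Delta=0.9043 Bond=-57.5243
(1,0): Delta=-0.9169 Bond=86.1235
(1,1): Delta=0.9516 Bond=-81.6189
(2,0): Delta=-1.0000 Bond=115.1953
(2,1): Delta=-0.9147 Bond=109.9903
(2,2): Delta=1.0000 Bond=-115.1953
V0=59.1296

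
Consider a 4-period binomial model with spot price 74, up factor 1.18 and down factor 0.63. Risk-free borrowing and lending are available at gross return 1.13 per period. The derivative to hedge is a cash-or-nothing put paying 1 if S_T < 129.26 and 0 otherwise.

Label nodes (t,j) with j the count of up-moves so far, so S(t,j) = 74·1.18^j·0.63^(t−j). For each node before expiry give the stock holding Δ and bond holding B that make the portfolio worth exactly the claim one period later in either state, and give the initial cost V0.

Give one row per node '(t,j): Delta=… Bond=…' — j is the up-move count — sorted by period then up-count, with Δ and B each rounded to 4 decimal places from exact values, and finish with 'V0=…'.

Under the risk-neutral measure, an up-move has probability p* = (R−d)/(u−d) = 0.9091 and values discount at R = 1.13.
Terminal payoffs: V(4,0)=1.0000, V(4,1)=1.0000, V(4,2)=1.0000, V(4,3)=1.0000, V(4,4)=0.0000
  t=3,j=0: stock 18.5035 → up 21.8341 (V=1.0000), down 11.6572 (V=1.0000). Price 0.8850; hedge Δ=0.0000, bond B=0.8850.
  t=3,j=1: stock 34.6573 → up 40.8956 (V=1.0000), down 21.8341 (V=1.0000). Price 0.8850; hedge Δ=0.0000, bond B=0.8850.
  t=3,j=2: stock 64.9137 → up 76.5982 (V=1.0000), down 40.8956 (V=1.0000). Price 0.8850; hedge Δ=0.0000, bond B=0.8850.
  t=3,j=3: stock 121.5844 → up 143.4696 (V=0.0000), down 76.5982 (V=1.0000). Price 0.0805; hedge Δ=-0.0150, bond B=1.8986.
  t=2,j=0: stock 29.3706 → up 34.6573 (V=0.8850), down 18.5035 (V=0.8850). Price 0.7831; hedge Δ=0.0000, bond B=0.7831.
  t=2,j=1: stock 55.0116 → up 64.9137 (V=0.8850), down 34.6573 (V=0.8850). Price 0.7831; hedge Δ=0.0000, bond B=0.7831.
  t=2,j=2: stock 103.0376 → up 121.5844 (V=0.0805), down 64.9137 (V=0.8850). Price 0.1359; hedge Δ=-0.0142, bond B=1.5987.
  t=1,j=0: stock 46.6200 → up 55.0116 (V=0.7831), down 29.3706 (V=0.7831). Price 0.6931; hedge Δ=0.0000, bond B=0.6931.
  t=1,j=1: stock 87.3200 → up 103.0376 (V=0.1359), down 55.0116 (V=0.7831). Price 0.1724; hedge Δ=-0.0135, bond B=1.3491.
  t=0,j=0: stock 74.0000 → up 87.3200 (V=0.1724), down 46.6200 (V=0.6931). Price 0.1944; hedge Δ=-0.0128, bond B=1.1411.
Root portfolio cost Δ·74+B reproduces V0=0.1944.

(0,0): Delta=-0.0128 Bond=1.1411
(1,0): Delta=0.0000 Bond=0.6931
(1,1): Delta=-0.0135 Bond=1.3491
(2,0): Delta=0.0000 Bond=0.7831
(2,1): Delta=0.0000 Bond=0.7831
(2,2): Delta=-0.0142 Bond=1.5987
(3,0): Delta=0.0000 Bond=0.8850
(3,1): Delta=0.0000 Bond=0.8850
(3,2): Delta=0.0000 Bond=0.8850
(3,3): Delta=-0.0150 Bond=1.8986
V0=0.1944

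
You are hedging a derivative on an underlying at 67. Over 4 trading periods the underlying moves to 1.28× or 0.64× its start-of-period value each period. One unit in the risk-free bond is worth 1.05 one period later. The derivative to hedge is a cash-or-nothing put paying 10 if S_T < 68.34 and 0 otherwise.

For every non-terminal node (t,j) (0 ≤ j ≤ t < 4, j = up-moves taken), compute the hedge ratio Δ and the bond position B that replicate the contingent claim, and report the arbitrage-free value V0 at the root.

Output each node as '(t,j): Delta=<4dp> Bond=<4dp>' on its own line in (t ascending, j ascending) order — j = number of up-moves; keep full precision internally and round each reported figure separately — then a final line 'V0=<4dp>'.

No-arbitrage ⇒ martingale measure with p* = (R−d)/(u−d) = 0.6406.
Terminal values V(4,·): V(4,0)=10.0000, V(4,1)=10.0000, V(4,2)=10.0000, V(4,3)=0.0000, V(4,4)=0.0000
  t=3,j=0: stock 17.5636 → up 22.4815 (V=10.0000), down 11.2407 (V=10.0000). Price 9.5238; hedge Δ=0.0000, bond B=9.5238.
  t=3,j=1: stock 35.1273 → up 44.9629 (V=10.0000), down 22.4815 (V=10.0000). Price 9.5238; hedge Δ=0.0000, bond B=9.5238.
  t=3,j=2: stock 70.2546 → up 89.9259 (V=0.0000), down 44.9629 (V=10.0000). Price 3.4226; hedge Δ=-0.2224, bond B=19.0476.
  t=3,j=3: stock 140.5092 → up 179.8518 (V=0.0000), down 89.9259 (V=0.0000). Price 0.0000; hedge Δ=0.0000, bond B=0.0000.
  t=2,j=0: stock 27.4432 → up 35.1273 (V=9.5238), down 17.5636 (V=9.5238). Price 9.0703; hedge Δ=0.0000, bond B=9.0703.
  t=2,j=1: stock 54.8864 → up 70.2546 (V=3.4226), down 35.1273 (V=9.5238). Price 5.3478; hedge Δ=-0.1737, bond B=14.8810.
  t=2,j=2: stock 109.7728 → up 140.5092 (V=0.0000), down 70.2546 (V=3.4226). Price 1.1714; hedge Δ=-0.0487, bond B=6.5193.
  t=1,j=0: stock 42.8800 → up 54.8864 (V=5.3478), down 27.4432 (V=9.0703). Price 6.3672; hedge Δ=-0.1356, bond B=12.1836.
  t=1,j=1: stock 85.7600 → up 109.7728 (V=1.1714), down 54.8864 (V=5.3478). Price 2.5451; hedge Δ=-0.0761, bond B=9.0707.
  t=0,j=0: stock 67.0000 → up 85.7600 (V=2.5451), down 42.8800 (V=6.3672). Price 3.7321; hedge Δ=-0.0891, bond B=9.7042.
The time-0 hedge costs 3.7321, which is the no-arbitrage price.

(0,0): Delta=-0.0891 Bond=9.7042
(1,0): Delta=-0.1356 Bond=12.1836
(1,1): Delta=-0.0761 Bond=9.0707
(2,0): Delta=0.0000 Bond=9.0703
(2,1): Delta=-0.1737 Bond=14.8810
(2,2): Delta=-0.0487 Bond=6.5193
(3,0): Delta=0.0000 Bond=9.5238
(3,1): Delta=0.0000 Bond=9.5238
(3,2): Delta=-0.2224 Bond=19.0476
(3,3): Delta=0.0000 Bond=0.0000
V0=3.7321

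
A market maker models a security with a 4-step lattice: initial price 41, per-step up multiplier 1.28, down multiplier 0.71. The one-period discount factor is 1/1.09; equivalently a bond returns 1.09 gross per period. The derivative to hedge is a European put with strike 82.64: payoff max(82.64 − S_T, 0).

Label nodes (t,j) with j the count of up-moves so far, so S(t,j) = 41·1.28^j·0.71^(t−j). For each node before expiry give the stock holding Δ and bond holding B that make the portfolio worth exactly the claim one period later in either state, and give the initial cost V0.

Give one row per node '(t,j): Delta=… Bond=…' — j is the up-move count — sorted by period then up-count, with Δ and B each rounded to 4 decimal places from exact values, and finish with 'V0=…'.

(0,0): Delta=-0.7316 Bond=51.3754
(1,0): Delta=-1.0000 Bond=63.8132
(1,1): Delta=-0.6571 Bond=52.0922
(2,0): Delta=-1.0000 Bond=69.5564
(2,1): Delta=-1.0000 Bond=69.5564
(2,2): Delta=-0.5620 Bond=50.3926
(3,0): Delta=-1.0000 Bond=75.8165
(3,1): Delta=-1.0000 Bond=75.8165
(3,2): Delta=-1.0000 Bond=75.8165
(3,3): Delta=-0.4406 Bond=44.4836
V0=21.3811

The replicating-portfolio and risk-neutral prices coincide; use p* = (1.09−0.71)/(1.28−0.71) = 0.6667 for the latter.
At expiry t=4: V(4,0)=72.2212, V(4,1)=63.8568, V(4,2)=48.7774, V(4,3)=21.5919, V(4,4)=0.0000
  t=3,j=0: stock 14.6744 → up 18.7832 (V=63.8568), down 10.4188 (V=72.2212). Price 61.1422; hedge Δ=-1.0000, bond B=75.8165.
  t=3,j=1: stock 26.4552 → up 33.8626 (V=48.7774), down 18.7832 (V=63.8568). Price 49.3613; hedge Δ=-1.0000, bond B=75.8165.
  t=3,j=2: stock 47.6938 → up 61.0481 (V=21.5919), down 33.8626 (V=48.7774). Price 28.1227; hedge Δ=-1.0000, bond B=75.8165.
  t=3,j=3: stock 85.9832 → up 110.0585 (V=0.0000), down 61.0481 (V=21.5919). Price 6.6030; hedge Δ=-0.4406, bond B=44.4836.
  t=2,j=0: stock 20.6681 → up 26.4552 (V=49.3613), down 14.6744 (V=61.1422). Price 48.8883; hedge Δ=-1.0000, bond B=69.5564.
  t=2,j=1: stock 37.2608 → up 47.6938 (V=28.1227), down 26.4552 (V=49.3613). Price 32.2956; hedge Δ=-1.0000, bond B=69.5564.
  t=2,j=2: stock 67.1744 → up 85.9832 (V=6.6030), down 47.6938 (V=28.1227). Price 12.6388; hedge Δ=-0.5620, bond B=50.3926.
  t=1,j=0: stock 29.1100 → up 37.2608 (V=32.2956), down 20.6681 (V=48.8883). Price 34.7032; hedge Δ=-1.0000, bond B=63.8132.
  t=1,j=1: stock 52.4800 → up 67.1744 (V=12.6388), down 37.2608 (V=32.2956). Price 17.6065; hedge Δ=-0.6571, bond B=52.0922.
  t=0,j=0: stock 41.0000 → up 52.4800 (V=17.6065), down 29.1100 (V=34.7032). Price 21.3811; hedge Δ=-0.7316, bond B=51.3754.
Root portfolio cost Δ·41+B reproduces V0=21.3811.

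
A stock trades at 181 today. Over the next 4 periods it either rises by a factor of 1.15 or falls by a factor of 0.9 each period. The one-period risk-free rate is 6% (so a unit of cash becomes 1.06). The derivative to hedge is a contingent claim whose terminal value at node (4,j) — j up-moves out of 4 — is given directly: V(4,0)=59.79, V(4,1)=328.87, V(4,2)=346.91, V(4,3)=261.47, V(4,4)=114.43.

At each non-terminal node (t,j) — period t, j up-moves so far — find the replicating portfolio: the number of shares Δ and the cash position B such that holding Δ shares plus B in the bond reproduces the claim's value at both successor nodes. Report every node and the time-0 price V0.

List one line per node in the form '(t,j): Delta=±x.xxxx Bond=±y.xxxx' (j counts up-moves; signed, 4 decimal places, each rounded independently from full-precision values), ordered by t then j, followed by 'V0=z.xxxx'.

(0,0): Delta=-1.1003 Bond=411.9695
(1,0): Delta=0.1790 Bond=228.2964
(1,1): Delta=-1.6634 Bond=553.9078
(2,0): Delta=2.7905 Bond=-140.8781
(2,1): Delta=-0.9707 Bond=457.3598
(2,2): Delta=-1.9684 Bond=660.1449
(3,0): Delta=8.1571 Bond=-857.4509
(3,1): Delta=0.4280 Bond=248.9868
(3,2): Delta=-1.5864 Bond=617.4472
(3,3): Delta=-2.1366 Bond=746.0509
V0=212.8170

Since d<R<u, set p* = (R−d)/(u−d) = 0.6400; price each node as the discounted p*-expectation of its children.
At expiry t=4: V(4,0)=59.7900, V(4,1)=328.8700, V(4,2)=346.9100, V(4,3)=261.4700, V(4,4)=114.4300
Node (3,0) S=131.9490: V=(p*·328.8700+(1−p*)·59.7900)/1.06=218.8691; Δ=(328.8700−59.7900)/(151.7414−118.7541)=8.1571; B=V−Δ·S=-857.4509
Node (3,1) S=168.6015: V=(p*·346.9100+(1−p*)·328.8700)/1.06=321.1468; Δ=(346.9100−328.8700)/(193.8917−151.7413)=0.4280; B=V−Δ·S=248.9868
Node (3,2) S=215.4352: V=(p*·261.4700+(1−p*)·346.9100)/1.06=275.6872; Δ=(261.4700−346.9100)/(247.7505−193.8917)=-1.5864; B=V−Δ·S=617.4472
Node (3,3) S=275.2784: V=(p*·114.4300+(1−p*)·261.4700)/1.06=157.8909; Δ=(114.4300−261.4700)/(316.5701−247.7505)=-2.1366; B=V−Δ·S=746.0509
Node (2,0) S=146.6100: V=(p*·321.1468+(1−p*)·218.8691)/1.06=268.2328; Δ=(321.1468−218.8691)/(168.6015−131.9490)=2.7905; B=V−Δ·S=-140.8781
Node (2,1) S=187.3350: V=(p*·275.6872+(1−p*)·321.1468)/1.06=275.5214; Δ=(275.6872−321.1468)/(215.4352−168.6015)=-0.9707; B=V−Δ·S=457.3598
Node (2,2) S=239.3725: V=(p*·157.8909+(1−p*)·275.6872)/1.06=188.9600; Δ=(157.8909−275.6872)/(275.2784−215.4352)=-1.9684; B=V−Δ·S=660.1449
Node (1,0) S=162.9000: V=(p*·275.5214+(1−p*)·268.2328)/1.06=257.4505; Δ=(275.5214−268.2328)/(187.3350−146.6100)=0.1790; B=V−Δ·S=228.2964
Node (1,1) S=208.1500: V=(p*·188.9600+(1−p*)·275.5214)/1.06=207.6623; Δ=(188.9600−275.5214)/(239.3725−187.3350)=-1.6634; B=V−Δ·S=553.9078
Node (0,0) S=181.0000: V=(p*·207.6623+(1−p*)·257.4505)/1.06=212.8170; Δ=(207.6623−257.4505)/(208.1500−162.9000)=-1.1003; B=V−Δ·S=411.9695
Root portfolio cost Δ·181+B reproduces V0=212.8170.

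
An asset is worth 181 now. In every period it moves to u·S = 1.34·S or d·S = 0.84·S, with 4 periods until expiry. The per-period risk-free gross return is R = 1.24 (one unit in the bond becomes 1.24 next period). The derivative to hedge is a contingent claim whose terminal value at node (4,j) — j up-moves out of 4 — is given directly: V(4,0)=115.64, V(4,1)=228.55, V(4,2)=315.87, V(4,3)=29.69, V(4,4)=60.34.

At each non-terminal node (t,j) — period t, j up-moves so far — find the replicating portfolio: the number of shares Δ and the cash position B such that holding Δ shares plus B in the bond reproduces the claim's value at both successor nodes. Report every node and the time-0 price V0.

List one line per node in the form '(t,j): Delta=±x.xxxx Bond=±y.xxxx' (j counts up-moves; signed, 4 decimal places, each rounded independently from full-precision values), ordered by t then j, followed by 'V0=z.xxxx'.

Since d<R<u, set p* = (R−d)/(u−d) = 0.8000; price each node as the discounted p*-expectation of its children.
Terminal payoffs: V(4,0)=115.6400, V(4,1)=228.5500, V(4,2)=315.8700, V(4,3)=29.6900, V(4,4)=60.3400
(3,0): S=107.2794. Δ = (V_up−V_dn)/(S_up−S_dn) = (228.5500−115.6400)/(143.7544−90.1147) = 2.1050. V = [p*·228.5500 + (1−p*)·115.6400]/1.24 = 166.1032. B = V − Δ·S = -59.7168.
(3,1): S=171.1362. Δ = (V_up−V_dn)/(S_up−S_dn) = (315.8700−228.5500)/(229.3225−143.7544) = 1.0205. V = [p*·315.8700 + (1−p*)·228.5500]/1.24 = 240.6500. B = V − Δ·S = 66.0100.
(3,2): S=273.0030. Δ = (V_up−V_dn)/(S_up−S_dn) = (29.6900−315.8700)/(365.8241−229.3225) = -2.0965. V = [p*·29.6900 + (1−p*)·315.8700]/1.24 = 70.1016. B = V − Δ·S = 642.4616.
(3,3): S=435.5048. Δ = (V_up−V_dn)/(S_up−S_dn) = (60.3400−29.6900)/(583.5765−365.8241) = 0.1408. V = [p*·60.3400 + (1−p*)·29.6900]/1.24 = 43.7177. B = V − Δ·S = -17.5823.
(2,0): S=127.7136. Δ = (V_up−V_dn)/(S_up−S_dn) = (240.6500−166.1032)/(171.1362−107.2794) = 1.1674. V = [p*·240.6500 + (1−p*)·166.1032]/1.24 = 182.0489. B = V − Δ·S = 32.9554.
(2,1): S=203.7336. Δ = (V_up−V_dn)/(S_up−S_dn) = (70.1016−240.6500)/(273.0030−171.1362) = -1.6742. V = [p*·70.1016 + (1−p*)·240.6500]/1.24 = 84.0414. B = V − Δ·S = 425.1381.
(2,2): S=325.0036. Δ = (V_up−V_dn)/(S_up−S_dn) = (43.7177−70.1016)/(435.5048−273.0030) = -0.1624. V = [p*·43.7177 + (1−p*)·70.1016]/1.24 = 39.5117. B = V − Δ·S = 92.2794.
(1,0): S=152.0400. Δ = (V_up−V_dn)/(S_up−S_dn) = (84.0414−182.0489)/(203.7336−127.7136) = -1.2892. V = [p*·84.0414 + (1−p*)·182.0489]/1.24 = 83.5830. B = V − Δ·S = 279.5980.
(1,1): S=242.5400. Δ = (V_up−V_dn)/(S_up−S_dn) = (39.5117−84.0414)/(325.0036−203.7336) = -0.3672. V = [p*·39.5117 + (1−p*)·84.0414]/1.24 = 39.0465. B = V − Δ·S = 128.1058.
(0,0): S=181.0000. Δ = (V_up−V_dn)/(S_up−S_dn) = (39.0465−83.5830)/(242.5400−152.0400) = -0.4921. V = [p*·39.0465 + (1−p*)·83.5830]/1.24 = 38.6724. B = V − Δ·S = 127.7454.
Self-financing check: at every node Δ·S+B equals the discounted successor values.

(0,0): Delta=-0.4921 Bond=127.7454
(1,0): Delta=-1.2892 Bond=279.5980
(1,1): Delta=-0.3672 Bond=128.1058
(2,0): Delta=1.1674 Bond=32.9554
(2,1): Delta=-1.6742 Bond=425.1381
(2,2): Delta=-0.1624 Bond=92.2794
(3,0): Delta=2.1050 Bond=-59.7168
(3,1): Delta=1.0205 Bond=66.0100
(3,2): Delta=-2.0965 Bond=642.4616
(3,3): Delta=0.1408 Bond=-17.5823
V0=38.6724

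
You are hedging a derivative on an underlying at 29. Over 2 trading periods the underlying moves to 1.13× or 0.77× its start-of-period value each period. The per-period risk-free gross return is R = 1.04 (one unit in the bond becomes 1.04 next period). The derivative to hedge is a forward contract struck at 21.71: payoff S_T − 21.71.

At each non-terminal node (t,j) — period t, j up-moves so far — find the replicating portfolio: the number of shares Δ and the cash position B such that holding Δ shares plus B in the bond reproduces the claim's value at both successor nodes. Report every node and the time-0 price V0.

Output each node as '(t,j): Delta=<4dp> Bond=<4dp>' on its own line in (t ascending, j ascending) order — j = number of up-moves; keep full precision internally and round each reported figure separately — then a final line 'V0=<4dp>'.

Under the risk-neutral measure, an up-move has probability p* = (R−d)/(u−d) = 0.7500 and values discount at R = 1.04.
At expiry t=2: V(2,0)=-4.5159, V(2,1)=3.5229, V(2,2)=15.3201
  t=1,j=0: stock 22.3300 → up 25.2329 (V=3.5229), down 17.1941 (V=-4.5159). Price 1.4550; hedge Δ=1.0000, bond B=-20.8750.
  t=1,j=1: stock 32.7700 → up 37.0301 (V=15.3201), down 25.2329 (V=3.5229). Price 11.8950; hedge Δ=1.0000, bond B=-20.8750.
  t=0,j=0: stock 29.0000 → up 32.7700 (V=11.8950), down 22.3300 (V=1.4550). Price 8.9279; hedge Δ=1.0000, bond B=-20.0721.
Self-financing check: at every node Δ·S+B equals the discounted successor values.

(0,0): Delta=1.0000 Bond=-20.0721
(1,0): Delta=1.0000 Bond=-20.8750
(1,1): Delta=1.0000 Bond=-20.8750
V0=8.9279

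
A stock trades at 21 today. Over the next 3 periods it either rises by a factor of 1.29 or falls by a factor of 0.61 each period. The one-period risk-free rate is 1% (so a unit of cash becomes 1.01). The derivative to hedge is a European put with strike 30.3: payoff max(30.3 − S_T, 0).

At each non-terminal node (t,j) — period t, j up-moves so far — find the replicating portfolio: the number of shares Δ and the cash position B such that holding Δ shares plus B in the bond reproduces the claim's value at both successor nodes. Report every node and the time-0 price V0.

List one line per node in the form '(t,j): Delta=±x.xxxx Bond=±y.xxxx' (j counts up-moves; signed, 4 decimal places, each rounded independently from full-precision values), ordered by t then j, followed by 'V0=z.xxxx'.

(0,0): Delta=-0.6489 Bond=24.9559
(1,0): Delta=-1.0000 Bond=29.7030
(1,1): Delta=-0.5327 Bond=22.0573
(2,0): Delta=-1.0000 Bond=30.0000
(2,1): Delta=-1.0000 Bond=30.0000
(2,2): Delta=-0.3780 Bond=16.8723
V0=11.3288

The replicating-portfolio and risk-neutral prices coincide; use p* = (1.01−0.61)/(1.29−0.61) = 0.5882 for the latter.
Terminal values V(3,·): V(3,0)=25.5334, V(3,1)=20.2198, V(3,2)=8.9829, V(3,3)=0.0000
  t=2,j=0: stock 7.8141 → up 10.0802 (V=20.2198), down 4.7666 (V=25.5334). Price 22.1859; hedge Δ=-1.0000, bond B=30.0000.
  t=2,j=1: stock 16.5249 → up 21.3171 (V=8.9829), down 10.0802 (V=20.2198). Price 13.4751; hedge Δ=-1.0000, bond B=30.0000.
  t=2,j=2: stock 34.9461 → up 45.0805 (V=0.0000), down 21.3171 (V=8.9829). Price 3.6622; hedge Δ=-0.3780, bond B=16.8723.
  t=1,j=0: stock 12.8100 → up 16.5249 (V=13.4751), down 7.8141 (V=22.1859). Price 16.8930; hedge Δ=-1.0000, bond B=29.7030.
  t=1,j=1: stock 27.0900 → up 34.9461 (V=3.6622), down 16.5249 (V=13.4751). Price 7.6265; hedge Δ=-0.5327, bond B=22.0573.
  t=0,j=0: stock 21.0000 → up 27.0900 (V=7.6265), down 12.8100 (V=16.8930). Price 11.3288; hedge Δ=-0.6489, bond B=24.9559.
Each (Δ,B) replicates both successor values, so the strategy is self-financing and V0 is arbitrage-free.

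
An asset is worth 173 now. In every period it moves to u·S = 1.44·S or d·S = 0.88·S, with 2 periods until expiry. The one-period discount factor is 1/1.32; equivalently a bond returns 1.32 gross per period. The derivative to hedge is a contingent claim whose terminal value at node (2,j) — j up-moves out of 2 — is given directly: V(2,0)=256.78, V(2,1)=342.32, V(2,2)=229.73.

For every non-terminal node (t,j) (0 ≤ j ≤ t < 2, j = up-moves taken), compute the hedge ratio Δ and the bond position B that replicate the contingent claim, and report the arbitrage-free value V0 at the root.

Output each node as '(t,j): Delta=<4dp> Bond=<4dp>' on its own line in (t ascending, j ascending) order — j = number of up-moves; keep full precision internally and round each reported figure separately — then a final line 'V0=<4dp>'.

Under the risk-neutral measure, an up-move has probability p* = (R−d)/(u−d) = 0.7857 and values discount at R = 1.32.
Payoff layer (t=2): V(2,0)=256.7800, V(2,1)=342.3200, V(2,2)=229.7300
  t=1,j=0: stock 152.2400 → up 219.2256 (V=342.3200), down 133.9712 (V=256.7800). Price 245.4470; hedge Δ=1.0033, bond B=92.6970.
  t=1,j=1: stock 249.1200 → up 358.7328 (V=229.7300), down 219.2256 (V=342.3200). Price 192.3155; hedge Δ=-0.8071, bond B=393.3690.
  t=0,j=0: stock 173.0000 → up 249.1200 (V=192.3155), down 152.2400 (V=245.4470). Price 154.3188; hedge Δ=-0.5484, bond B=249.1965.
Root portfolio cost Δ·173+B reproduces V0=154.3188.

(0,0): Delta=-0.5484 Bond=249.1965
(1,0): Delta=1.0033 Bond=92.6970
(1,1): Delta=-0.8071 Bond=393.3690
V0=154.3188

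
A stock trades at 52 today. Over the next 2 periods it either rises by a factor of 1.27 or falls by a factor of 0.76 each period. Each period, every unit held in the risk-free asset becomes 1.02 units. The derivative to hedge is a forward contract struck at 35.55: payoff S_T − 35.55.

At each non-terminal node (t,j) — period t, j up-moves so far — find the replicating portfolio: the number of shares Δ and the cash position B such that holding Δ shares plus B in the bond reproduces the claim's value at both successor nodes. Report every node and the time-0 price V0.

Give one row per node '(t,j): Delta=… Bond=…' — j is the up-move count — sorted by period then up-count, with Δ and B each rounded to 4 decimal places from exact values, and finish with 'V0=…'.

(0,0): Delta=1.0000 Bond=-34.1696
(1,0): Delta=1.0000 Bond=-34.8529
(1,1): Delta=1.0000 Bond=-34.8529
V0=17.8304

Under the risk-neutral measure, an up-move has probability p* = (R−d)/(u−d) = 0.5098 and values discount at R = 1.02.
Terminal values V(2,·): V(2,0)=-5.5148, V(2,1)=14.6404, V(2,2)=48.3208
(1,0): S=39.5200. Δ = (V_up−V_dn)/(S_up−S_dn) = (14.6404−-5.5148)/(50.1904−30.0352) = 1.0000. V = [p*·14.6404 + (1−p*)·-5.5148]/1.02 = 4.6671. B = V − Δ·S = -34.8529.
(1,1): S=66.0400. Δ = (V_up−V_dn)/(S_up−S_dn) = (48.3208−14.6404)/(83.8708−50.1904) = 1.0000. V = [p*·48.3208 + (1−p*)·14.6404]/1.02 = 31.1871. B = V − Δ·S = -34.8529.
(0,0): S=52.0000. Δ = (V_up−V_dn)/(S_up−S_dn) = (31.1871−4.6671)/(66.0400−39.5200) = 1.0000. V = [p*·31.1871 + (1−p*)·4.6671]/1.02 = 17.8304. B = V − Δ·S = -34.1696.
The time-0 hedge costs 17.8304, which is the no-arbitrage price.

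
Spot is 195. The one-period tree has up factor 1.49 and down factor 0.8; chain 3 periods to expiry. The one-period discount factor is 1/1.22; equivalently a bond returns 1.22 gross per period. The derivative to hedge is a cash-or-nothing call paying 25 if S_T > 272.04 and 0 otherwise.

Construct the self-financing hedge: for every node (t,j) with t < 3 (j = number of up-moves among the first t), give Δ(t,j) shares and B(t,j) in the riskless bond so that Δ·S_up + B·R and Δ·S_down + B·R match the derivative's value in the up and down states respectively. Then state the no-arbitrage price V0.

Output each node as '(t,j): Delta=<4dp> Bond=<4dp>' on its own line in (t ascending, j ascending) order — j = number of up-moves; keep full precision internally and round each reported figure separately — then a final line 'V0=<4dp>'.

(0,0): Delta=0.0595 Bond=-2.5030
(1,0): Delta=0.1159 Bond=-11.8539
(1,1): Delta=0.0400 Bond=2.6036
(2,0): Delta=0.0000 Bond=0.0000
(2,1): Delta=0.1559 Bond=-23.7586
(2,2): Delta=0.0000 Bond=20.4918
V0=9.0932

No-arbitrage ⇒ martingale measure with p* = (R−d)/(u−d) = 0.6087.
Terminal payoffs: V(3,0)=0.0000, V(3,1)=0.0000, V(3,2)=25.0000, V(3,3)=25.0000
  t=2,j=0: stock 124.8000 → up 185.9520 (V=0.0000), down 99.8400 (V=0.0000). Price 0.0000; hedge Δ=0.0000, bond B=0.0000.
  t=2,j=1: stock 232.4400 → up 346.3356 (V=25.0000), down 185.9520 (V=0.0000). Price 12.4733; hedge Δ=0.1559, bond B=-23.7586.
  t=2,j=2: stock 432.9195 → up 645.0501 (V=25.0000), down 346.3356 (V=25.0000). Price 20.4918; hedge Δ=0.0000, bond B=20.4918.
  t=1,j=0: stock 156.0000 → up 232.4400 (V=12.4733), down 124.8000 (V=0.0000). Price 6.2233; hedge Δ=0.1159, bond B=-11.8539.
  t=1,j=1: stock 290.5500 → up 432.9195 (V=20.4918), down 232.4400 (V=12.4733). Price 14.2247; hedge Δ=0.0400, bond B=2.6036.
  t=0,j=0: stock 195.0000 → up 290.5500 (V=14.2247), down 156.0000 (V=6.2233). Price 9.0932; hedge Δ=0.0595, bond B=-2.5030.
Each (Δ,B) replicates both successor values, so the strategy is self-financing and V0 is arbitrage-free.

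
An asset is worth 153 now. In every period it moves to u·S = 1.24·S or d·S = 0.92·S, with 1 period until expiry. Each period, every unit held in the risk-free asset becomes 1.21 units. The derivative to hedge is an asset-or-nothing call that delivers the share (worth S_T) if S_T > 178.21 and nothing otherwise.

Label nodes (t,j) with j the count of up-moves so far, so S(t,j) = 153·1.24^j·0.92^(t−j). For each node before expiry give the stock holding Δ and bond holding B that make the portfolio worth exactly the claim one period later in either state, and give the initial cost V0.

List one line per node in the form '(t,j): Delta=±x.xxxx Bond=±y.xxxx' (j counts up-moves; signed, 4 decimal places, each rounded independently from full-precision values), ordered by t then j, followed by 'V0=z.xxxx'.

Since d<R<u, set p* = (R−d)/(u−d) = 0.9062; price each node as the discounted p*-expectation of its children.
Terminal payoffs: V(1,0)=0.0000, V(1,1)=189.7200
  t=0,j=0: stock 153.0000 → up 189.7200 (V=189.7200), down 140.7600 (V=0.0000). Price 142.0940; hedge Δ=3.8750, bond B=-450.7810.
Root portfolio cost Δ·153+B reproduces V0=142.0940.

(0,0): Delta=3.8750 Bond=-450.7810
V0=142.0940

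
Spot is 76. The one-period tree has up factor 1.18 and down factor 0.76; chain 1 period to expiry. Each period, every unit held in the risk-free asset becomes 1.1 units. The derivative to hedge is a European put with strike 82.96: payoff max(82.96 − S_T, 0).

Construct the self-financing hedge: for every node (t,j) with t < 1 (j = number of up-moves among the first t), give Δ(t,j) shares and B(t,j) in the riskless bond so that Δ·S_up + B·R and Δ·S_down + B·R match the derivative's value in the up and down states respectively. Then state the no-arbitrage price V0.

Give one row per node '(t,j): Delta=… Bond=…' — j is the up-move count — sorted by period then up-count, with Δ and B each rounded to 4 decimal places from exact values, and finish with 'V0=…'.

(0,0): Delta=-0.7895 Bond=64.3636
V0=4.3636

The replicating-portfolio and risk-neutral prices coincide; use p* = (1.1−0.76)/(1.18−0.76) = 0.8095 for the latter.
Terminal payoffs: V(1,0)=25.2000, V(1,1)=0.0000
Node (0,0) S=76.0000: V=(p*·0.0000+(1−p*)·25.2000)/1.1=4.3636; Δ=(0.0000−25.2000)/(89.6800−57.7600)=-0.7895; B=V−Δ·S=64.3636
The time-0 hedge costs 4.3636, which is the no-arbitrage price.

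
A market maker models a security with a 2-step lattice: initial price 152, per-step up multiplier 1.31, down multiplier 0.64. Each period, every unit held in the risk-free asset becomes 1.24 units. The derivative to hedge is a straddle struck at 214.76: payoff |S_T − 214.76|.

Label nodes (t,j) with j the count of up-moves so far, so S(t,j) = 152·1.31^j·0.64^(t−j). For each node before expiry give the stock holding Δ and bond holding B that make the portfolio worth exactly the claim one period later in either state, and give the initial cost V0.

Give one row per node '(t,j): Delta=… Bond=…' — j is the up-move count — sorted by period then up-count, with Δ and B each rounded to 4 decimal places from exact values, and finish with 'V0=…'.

(0,0): Delta=-0.3463 Bond=88.3922
(1,0): Delta=-1.0000 Bond=173.1935
(1,1): Delta=-0.3091 Bond=102.1878
V0=35.7473

The replicating-portfolio and risk-neutral prices coincide; use p* = (1.24−0.64)/(1.31−0.64) = 0.8955 for the latter.
Payoff layer (t=2): V(2,0)=152.5008, V(2,1)=87.3232, V(2,2)=46.0872
  t=1,j=0: stock 97.2800 → up 127.4368 (V=87.3232), down 62.2592 (V=152.5008). Price 75.9135; hedge Δ=-1.0000, bond B=173.1935.
  t=1,j=1: stock 199.1200 → up 260.8472 (V=46.0872), down 127.4368 (V=87.3232). Price 40.6415; hedge Δ=-0.3091, bond B=102.1878.
  t=0,j=0: stock 152.0000 → up 199.1200 (V=40.6415), down 97.2800 (V=75.9135). Price 35.7473; hedge Δ=-0.3463, bond B=88.3922.
Each (Δ,B) replicates both successor values, so the strategy is self-financing and V0 is arbitrage-free.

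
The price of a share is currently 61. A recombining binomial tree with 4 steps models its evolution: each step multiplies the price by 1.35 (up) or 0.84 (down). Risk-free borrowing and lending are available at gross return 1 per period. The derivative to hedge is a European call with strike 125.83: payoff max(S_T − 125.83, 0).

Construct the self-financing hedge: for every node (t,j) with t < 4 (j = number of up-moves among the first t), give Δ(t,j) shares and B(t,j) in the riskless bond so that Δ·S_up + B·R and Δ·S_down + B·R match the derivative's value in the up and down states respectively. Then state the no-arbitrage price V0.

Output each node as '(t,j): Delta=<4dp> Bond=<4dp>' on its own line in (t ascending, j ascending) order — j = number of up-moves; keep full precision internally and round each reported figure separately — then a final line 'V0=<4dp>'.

The replicating-portfolio and risk-neutral prices coincide; use p* = (1−0.84)/(1.35−0.84) = 0.3137 for the latter.
Payoff layer (t=4): V(4,0)=0.0000, V(4,1)=0.0000, V(4,2)=0.0000, V(4,3)=0.2396, V(4,4)=76.7819
(3,0): S=36.1549. Δ = (V_up−V_dn)/(S_up−S_dn) = (0.0000−0.0000)/(48.8092−30.3702) = 0.0000. V = [p*·0.0000 + (1−p*)·0.0000]/1 = 0.0000. B = V − Δ·S = 0.0000.
(3,1): S=58.1062. Δ = (V_up−V_dn)/(S_up−S_dn) = (0.0000−0.0000)/(78.4433−48.8092) = 0.0000. V = [p*·0.0000 + (1−p*)·0.0000]/1 = 0.0000. B = V − Δ·S = 0.0000.
(3,2): S=93.3849. Δ = (V_up−V_dn)/(S_up−S_dn) = (0.2396−0.0000)/(126.0696−78.4433) = 0.0050. V = [p*·0.2396 + (1−p*)·0.0000]/1 = 0.0752. B = V − Δ·S = -0.3947.
(3,3): S=150.0829. Δ = (V_up−V_dn)/(S_up−S_dn) = (76.7819−0.2396)/(202.6119−126.0696) = 1.0000. V = [p*·76.7819 + (1−p*)·0.2396]/1 = 24.2529. B = V − Δ·S = -125.8300.
(2,0): S=43.0416. Δ = (V_up−V_dn)/(S_up−S_dn) = (0.0000−0.0000)/(58.1062−36.1549) = 0.0000. V = [p*·0.0000 + (1−p*)·0.0000]/1 = 0.0000. B = V − Δ·S = 0.0000.
(2,1): S=69.1740. Δ = (V_up−V_dn)/(S_up−S_dn) = (0.0752−0.0000)/(93.3849−58.1062) = 0.0021. V = [p*·0.0752 + (1−p*)·0.0000]/1 = 0.0236. B = V − Δ·S = -0.1238.
(2,2): S=111.1725. Δ = (V_up−V_dn)/(S_up−S_dn) = (24.2529−0.0752)/(150.0829−93.3849) = 0.4264. V = [p*·24.2529 + (1−p*)·0.0752]/1 = 7.6603. B = V − Δ·S = -39.7469.
(1,0): S=51.2400. Δ = (V_up−V_dn)/(S_up−S_dn) = (0.0236−0.0000)/(69.1740−43.0416) = 0.0009. V = [p*·0.0236 + (1−p*)·0.0000]/1 = 0.0074. B = V − Δ·S = -0.0388.
(1,1): S=82.3500. Δ = (V_up−V_dn)/(S_up−S_dn) = (7.6603−0.0236)/(111.1725−69.1740) = 0.1818. V = [p*·7.6603 + (1−p*)·0.0236]/1 = 2.4194. B = V − Δ·S = -12.5546.
(0,0): S=61.0000. Δ = (V_up−V_dn)/(S_up−S_dn) = (2.4194−0.0074)/(82.3500−51.2400) = 0.0775. V = [p*·2.4194 + (1−p*)·0.0074]/1 = 0.7641. B = V − Δ·S = -3.9654.
The time-0 hedge costs 0.7641, which is the no-arbitrage price.

(0,0): Delta=0.0775 Bond=-3.9654
(1,0): Delta=0.0009 Bond=-0.0388
(1,1): Delta=0.1818 Bond=-12.5546
(2,0): Delta=0.0000 Bond=0.0000
(2,1): Delta=0.0021 Bond=-0.1238
(2,2): Delta=0.4264 Bond=-39.7469
(3,0): Delta=0.0000 Bond=0.0000
(3,1): Delta=0.0000 Bond=0.0000
(3,2): Delta=0.0050 Bond=-0.3947
(3,3): Delta=1.0000 Bond=-125.8300
V0=0.7641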